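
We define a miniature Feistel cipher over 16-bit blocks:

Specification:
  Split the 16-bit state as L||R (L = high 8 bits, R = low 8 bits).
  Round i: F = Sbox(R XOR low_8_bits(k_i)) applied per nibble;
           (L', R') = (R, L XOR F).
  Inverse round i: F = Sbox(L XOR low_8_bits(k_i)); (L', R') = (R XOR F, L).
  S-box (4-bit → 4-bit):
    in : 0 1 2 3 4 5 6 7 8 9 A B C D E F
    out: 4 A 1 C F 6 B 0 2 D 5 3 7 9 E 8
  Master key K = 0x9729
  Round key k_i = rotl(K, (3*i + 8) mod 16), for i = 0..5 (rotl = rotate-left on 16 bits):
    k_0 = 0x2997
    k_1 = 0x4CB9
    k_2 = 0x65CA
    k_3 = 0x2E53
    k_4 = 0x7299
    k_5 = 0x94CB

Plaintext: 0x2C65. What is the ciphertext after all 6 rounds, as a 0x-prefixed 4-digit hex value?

0x5222

s_0 = plaintext = 0x2C65
s_1 = Round(s_0, k_0) = 0x65AD
s_2 = Round(s_1, k_1) = 0xADCA
s_3 = Round(s_2, k_2) = 0xCAE9
s_4 = Round(s_3, k_3) = 0xE9FF
s_5 = Round(s_4, k_4) = 0xFF52
s_6 = Round(s_5, k_5) = 0x5222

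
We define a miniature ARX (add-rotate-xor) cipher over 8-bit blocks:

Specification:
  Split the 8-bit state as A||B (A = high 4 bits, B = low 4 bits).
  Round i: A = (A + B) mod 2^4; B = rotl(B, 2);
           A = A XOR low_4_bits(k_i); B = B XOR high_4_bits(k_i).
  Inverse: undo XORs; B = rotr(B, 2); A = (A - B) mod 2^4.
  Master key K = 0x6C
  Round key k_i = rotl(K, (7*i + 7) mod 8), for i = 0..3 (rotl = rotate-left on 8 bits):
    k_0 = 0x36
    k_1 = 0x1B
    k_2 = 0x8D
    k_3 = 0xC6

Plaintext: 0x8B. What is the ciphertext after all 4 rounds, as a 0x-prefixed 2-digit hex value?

0x58

s_0 = plaintext = 0x8B
s_1 = Round(s_0, k_0) = 0x5D
s_2 = Round(s_1, k_1) = 0x96
s_3 = Round(s_2, k_2) = 0x21
s_4 = Round(s_3, k_3) = 0x58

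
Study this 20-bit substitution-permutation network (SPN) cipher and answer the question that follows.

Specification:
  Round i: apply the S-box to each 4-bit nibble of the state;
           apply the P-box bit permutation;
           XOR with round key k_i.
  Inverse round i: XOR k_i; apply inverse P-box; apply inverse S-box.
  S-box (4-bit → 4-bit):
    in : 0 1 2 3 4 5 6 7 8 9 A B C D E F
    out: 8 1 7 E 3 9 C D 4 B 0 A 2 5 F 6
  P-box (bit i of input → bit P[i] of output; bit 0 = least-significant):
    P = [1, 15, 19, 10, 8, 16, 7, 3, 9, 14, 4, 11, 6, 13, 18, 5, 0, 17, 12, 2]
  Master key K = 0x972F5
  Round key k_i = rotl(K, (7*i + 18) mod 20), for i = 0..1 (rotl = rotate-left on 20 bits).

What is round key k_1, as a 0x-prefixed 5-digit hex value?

0xE5EB2

K = 0x972F5
k_0 = rotl(K, (7*0+18) mod 20) = rotl(K, 18) = 0x65CBD
k_1 = rotl(K, (7*1+18) mod 20) = rotl(K, 5) = 0xE5EB2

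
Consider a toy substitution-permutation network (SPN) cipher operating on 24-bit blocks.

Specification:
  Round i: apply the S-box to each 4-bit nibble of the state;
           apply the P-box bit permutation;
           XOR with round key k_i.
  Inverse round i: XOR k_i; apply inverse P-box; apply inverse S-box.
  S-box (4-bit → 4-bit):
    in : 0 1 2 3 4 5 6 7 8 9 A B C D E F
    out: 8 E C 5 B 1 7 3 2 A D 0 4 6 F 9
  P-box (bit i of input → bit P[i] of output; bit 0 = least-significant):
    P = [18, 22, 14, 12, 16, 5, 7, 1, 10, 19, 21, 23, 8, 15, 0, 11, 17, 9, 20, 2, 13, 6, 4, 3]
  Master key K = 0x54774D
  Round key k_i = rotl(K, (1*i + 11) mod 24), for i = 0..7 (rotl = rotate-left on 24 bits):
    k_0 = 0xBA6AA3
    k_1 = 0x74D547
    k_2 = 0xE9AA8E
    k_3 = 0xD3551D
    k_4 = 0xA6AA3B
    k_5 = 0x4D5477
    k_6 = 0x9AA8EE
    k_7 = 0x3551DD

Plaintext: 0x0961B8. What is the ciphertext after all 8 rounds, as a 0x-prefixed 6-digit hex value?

s_0 = plaintext = 0x0961B8
s_1 = Round(s_0, k_0) = 0x52E9AE
s_2 = Round(s_1, k_1) = 0xA92CC0
s_3 = Round(s_2, k_2) = 0xC99013
s_4 = Round(s_3, k_3) = 0x579FAB
s_5 = Round(s_4, k_4) = 0x2504B9
s_6 = Round(s_5, k_5) = 0x87486F
s_7 = Round(s_6, k_6) = 0x95330E
s_8 = Round(s_7, k_7) = 0x530496

0x530496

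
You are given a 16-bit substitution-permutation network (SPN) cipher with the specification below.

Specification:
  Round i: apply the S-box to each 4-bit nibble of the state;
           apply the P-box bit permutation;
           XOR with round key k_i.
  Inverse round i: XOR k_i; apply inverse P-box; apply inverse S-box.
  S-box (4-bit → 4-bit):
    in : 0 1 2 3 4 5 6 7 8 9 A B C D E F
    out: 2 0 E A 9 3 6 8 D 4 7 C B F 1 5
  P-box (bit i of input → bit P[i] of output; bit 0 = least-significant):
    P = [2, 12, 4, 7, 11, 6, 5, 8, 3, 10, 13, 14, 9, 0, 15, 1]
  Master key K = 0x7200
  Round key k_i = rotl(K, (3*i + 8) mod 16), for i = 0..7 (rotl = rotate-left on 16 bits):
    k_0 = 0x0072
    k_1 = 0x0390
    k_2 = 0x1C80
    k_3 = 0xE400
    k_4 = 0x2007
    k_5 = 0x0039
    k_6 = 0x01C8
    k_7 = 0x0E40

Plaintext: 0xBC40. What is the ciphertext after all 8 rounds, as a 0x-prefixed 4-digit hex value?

s_0 = plaintext = 0xBC40
s_1 = Round(s_0, k_0) = 0xDD78
s_2 = Round(s_1, k_1) = 0xE40F
s_3 = Round(s_2, k_2) = 0x5EDC
s_4 = Round(s_3, k_3) = 0xFFED
s_5 = Round(s_4, k_4) = 0x9A9B
s_6 = Round(s_5, k_5) = 0xA481
s_7 = Round(s_6, k_6) = 0xCAE1
s_8 = Round(s_7, k_7) = 0x204B

0x204B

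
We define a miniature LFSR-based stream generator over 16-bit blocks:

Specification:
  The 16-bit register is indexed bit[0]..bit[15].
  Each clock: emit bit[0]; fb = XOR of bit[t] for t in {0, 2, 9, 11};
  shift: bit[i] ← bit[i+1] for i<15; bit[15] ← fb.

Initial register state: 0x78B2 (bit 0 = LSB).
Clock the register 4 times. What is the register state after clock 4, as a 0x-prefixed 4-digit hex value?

reg_0 = 0x78B2
clock 1: out=0, reg = 0xBC59
clock 2: out=1, reg = 0x5E2C
clock 3: out=0, reg = 0xAF16
clock 4: out=0, reg = 0xD78B

0xD78B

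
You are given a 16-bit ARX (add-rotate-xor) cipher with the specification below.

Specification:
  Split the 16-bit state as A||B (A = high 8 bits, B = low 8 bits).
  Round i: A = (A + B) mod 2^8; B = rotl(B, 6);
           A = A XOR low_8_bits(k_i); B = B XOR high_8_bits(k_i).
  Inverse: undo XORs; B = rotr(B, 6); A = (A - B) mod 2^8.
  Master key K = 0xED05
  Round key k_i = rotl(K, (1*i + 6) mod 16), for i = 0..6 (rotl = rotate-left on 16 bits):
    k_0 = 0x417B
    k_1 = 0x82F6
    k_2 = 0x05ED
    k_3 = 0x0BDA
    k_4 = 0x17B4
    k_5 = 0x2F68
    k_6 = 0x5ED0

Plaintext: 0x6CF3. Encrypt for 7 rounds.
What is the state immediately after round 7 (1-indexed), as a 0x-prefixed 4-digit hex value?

0xF2B6

s_0 = plaintext = 0x6CF3
s_1 = Round(s_0, k_0) = 0x24BD
s_2 = Round(s_1, k_1) = 0x17ED
s_3 = Round(s_2, k_2) = 0xE97E
s_4 = Round(s_3, k_3) = 0xBD94
s_5 = Round(s_4, k_4) = 0xE532
s_6 = Round(s_5, k_5) = 0x7FA3
s_7 = Round(s_6, k_6) = 0xF2B6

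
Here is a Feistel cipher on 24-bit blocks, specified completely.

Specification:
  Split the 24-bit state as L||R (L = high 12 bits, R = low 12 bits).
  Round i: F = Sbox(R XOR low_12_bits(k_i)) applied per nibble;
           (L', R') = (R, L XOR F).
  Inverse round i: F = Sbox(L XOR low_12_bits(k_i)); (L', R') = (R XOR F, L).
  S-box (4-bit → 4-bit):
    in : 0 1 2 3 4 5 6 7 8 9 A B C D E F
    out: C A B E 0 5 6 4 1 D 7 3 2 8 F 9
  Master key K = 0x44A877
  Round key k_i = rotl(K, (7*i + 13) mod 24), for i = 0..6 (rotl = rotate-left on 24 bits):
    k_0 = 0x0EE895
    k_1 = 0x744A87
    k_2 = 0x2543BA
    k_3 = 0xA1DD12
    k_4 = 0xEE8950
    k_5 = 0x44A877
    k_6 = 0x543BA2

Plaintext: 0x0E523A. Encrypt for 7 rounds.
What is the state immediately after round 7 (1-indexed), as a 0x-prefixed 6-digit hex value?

s_0 = plaintext = 0x0E523A
s_1 = Round(s_0, k_0) = 0x23A79C
s_2 = Round(s_1, k_1) = 0x79CA99
s_3 = Round(s_2, k_2) = 0xA99A22
s_4 = Round(s_3, k_3) = 0xA22E75
s_5 = Round(s_4, k_4) = 0xE75E97
s_6 = Round(s_5, k_5) = 0xE97889
s_7 = Round(s_6, k_6) = 0x889024

0x889024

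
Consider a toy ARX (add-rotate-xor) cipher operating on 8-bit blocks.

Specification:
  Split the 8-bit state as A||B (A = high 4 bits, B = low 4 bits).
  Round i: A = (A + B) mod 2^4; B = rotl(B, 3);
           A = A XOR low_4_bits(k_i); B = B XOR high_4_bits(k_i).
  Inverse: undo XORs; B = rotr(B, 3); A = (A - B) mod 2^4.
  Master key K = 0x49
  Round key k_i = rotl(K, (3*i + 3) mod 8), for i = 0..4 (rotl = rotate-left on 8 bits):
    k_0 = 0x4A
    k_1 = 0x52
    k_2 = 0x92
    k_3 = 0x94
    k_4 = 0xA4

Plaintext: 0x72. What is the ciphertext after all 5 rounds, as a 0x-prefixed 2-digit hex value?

s_0 = plaintext = 0x72
s_1 = Round(s_0, k_0) = 0x35
s_2 = Round(s_1, k_1) = 0xAF
s_3 = Round(s_2, k_2) = 0xB6
s_4 = Round(s_3, k_3) = 0x5A
s_5 = Round(s_4, k_4) = 0xBF

0xBF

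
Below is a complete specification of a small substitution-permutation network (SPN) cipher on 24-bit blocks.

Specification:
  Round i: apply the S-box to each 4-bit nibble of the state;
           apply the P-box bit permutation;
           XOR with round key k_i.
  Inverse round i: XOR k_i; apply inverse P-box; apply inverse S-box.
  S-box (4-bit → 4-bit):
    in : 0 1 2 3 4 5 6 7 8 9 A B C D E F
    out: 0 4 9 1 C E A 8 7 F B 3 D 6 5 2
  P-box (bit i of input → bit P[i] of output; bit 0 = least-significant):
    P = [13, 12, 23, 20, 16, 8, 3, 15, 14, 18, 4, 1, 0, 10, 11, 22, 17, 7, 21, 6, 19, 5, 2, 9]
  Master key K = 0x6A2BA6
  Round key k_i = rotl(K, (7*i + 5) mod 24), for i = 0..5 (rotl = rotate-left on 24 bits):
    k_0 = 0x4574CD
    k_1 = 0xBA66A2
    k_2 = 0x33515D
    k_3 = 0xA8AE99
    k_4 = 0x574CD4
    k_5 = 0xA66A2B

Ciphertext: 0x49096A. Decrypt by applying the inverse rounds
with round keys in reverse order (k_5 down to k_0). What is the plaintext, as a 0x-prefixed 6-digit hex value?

0x5F1E8C

s_0 = ciphertext = 0x49096A
s_1 = InvRound(s_0, k_5) = 0x2C2BBE
s_2 = InvRound(s_1, k_4) = 0xAC6282
s_3 = InvRound(s_2, k_3) = 0x008940
s_4 = InvRound(s_3, k_2) = 0x1EEEC6
s_5 = InvRound(s_4, k_1) = 0xD41F71
s_6 = InvRound(s_5, k_0) = 0x5F1E8C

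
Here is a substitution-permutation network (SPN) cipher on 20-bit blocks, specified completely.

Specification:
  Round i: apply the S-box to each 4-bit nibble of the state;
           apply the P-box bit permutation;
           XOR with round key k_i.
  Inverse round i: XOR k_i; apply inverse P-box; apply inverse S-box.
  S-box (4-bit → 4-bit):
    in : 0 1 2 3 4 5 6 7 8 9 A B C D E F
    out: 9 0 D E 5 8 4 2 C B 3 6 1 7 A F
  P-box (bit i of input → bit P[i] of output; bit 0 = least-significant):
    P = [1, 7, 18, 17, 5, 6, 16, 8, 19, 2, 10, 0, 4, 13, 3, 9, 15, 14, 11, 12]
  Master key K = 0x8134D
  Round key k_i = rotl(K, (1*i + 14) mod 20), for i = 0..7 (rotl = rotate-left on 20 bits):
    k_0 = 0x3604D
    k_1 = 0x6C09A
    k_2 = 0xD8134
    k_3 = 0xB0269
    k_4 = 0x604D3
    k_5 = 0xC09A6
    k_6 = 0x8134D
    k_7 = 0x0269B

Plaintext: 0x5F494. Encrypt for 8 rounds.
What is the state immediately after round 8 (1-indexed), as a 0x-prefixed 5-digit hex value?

0xA2B52

s_0 = plaintext = 0x5F494
s_1 = Round(s_0, k_0) = 0xF5737
s_2 = Round(s_1, k_1) = 0x71B5E
s_3 = Round(s_2, k_2) = 0xFC4B0
s_4 = Round(s_3, k_3) = 0x0DE3B
s_5 = Round(s_4, k_4) = 0x3B50E
s_6 = Round(s_5, k_5) = 0xE700F
s_7 = Round(s_6, k_6) = 0x662EE
s_8 = Round(s_7, k_7) = 0xA2B52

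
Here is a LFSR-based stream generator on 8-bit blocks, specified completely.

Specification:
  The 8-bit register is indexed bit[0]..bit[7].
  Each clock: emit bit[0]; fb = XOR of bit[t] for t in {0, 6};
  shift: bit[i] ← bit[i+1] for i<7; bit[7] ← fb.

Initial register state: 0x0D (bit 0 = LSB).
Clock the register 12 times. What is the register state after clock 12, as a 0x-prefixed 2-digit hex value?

0x7A

reg_0 = 0x0D
clock 1: out=1, reg = 0x86
clock 2: out=0, reg = 0x43
clock 3: out=1, reg = 0x21
clock 4: out=1, reg = 0x90
clock 5: out=0, reg = 0x48
clock 6: out=0, reg = 0xA4
clock 7: out=0, reg = 0x52
clock 8: out=0, reg = 0xA9
clock 9: out=1, reg = 0xD4
clock 10: out=0, reg = 0xEA
clock 11: out=0, reg = 0xF5
clock 12: out=1, reg = 0x7A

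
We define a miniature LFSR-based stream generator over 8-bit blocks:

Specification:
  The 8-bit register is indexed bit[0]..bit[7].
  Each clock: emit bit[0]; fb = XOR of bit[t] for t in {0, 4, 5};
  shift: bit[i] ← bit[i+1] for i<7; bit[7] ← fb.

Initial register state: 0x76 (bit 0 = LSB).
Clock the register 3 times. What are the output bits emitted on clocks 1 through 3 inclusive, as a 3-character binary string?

reg_0 = 0x76
clock 1: out=0, reg = 0x3B
clock 2: out=1, reg = 0x9D
clock 3: out=1, reg = 0x4E

011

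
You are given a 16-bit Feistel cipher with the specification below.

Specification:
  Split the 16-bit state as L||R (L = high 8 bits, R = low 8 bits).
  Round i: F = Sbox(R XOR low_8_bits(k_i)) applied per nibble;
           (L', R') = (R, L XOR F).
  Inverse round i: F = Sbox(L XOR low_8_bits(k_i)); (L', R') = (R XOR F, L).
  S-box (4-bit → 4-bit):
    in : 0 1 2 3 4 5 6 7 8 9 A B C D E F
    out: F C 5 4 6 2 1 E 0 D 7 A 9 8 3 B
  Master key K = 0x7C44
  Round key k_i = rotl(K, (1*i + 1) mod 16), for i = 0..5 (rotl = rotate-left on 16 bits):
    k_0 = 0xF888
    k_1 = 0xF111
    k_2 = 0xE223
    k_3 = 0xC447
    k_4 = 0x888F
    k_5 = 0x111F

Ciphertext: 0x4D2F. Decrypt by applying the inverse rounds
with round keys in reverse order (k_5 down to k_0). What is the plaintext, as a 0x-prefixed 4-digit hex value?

0x737E

s_0 = ciphertext = 0x4D2F
s_1 = InvRound(s_0, k_5) = 0x0A4D
s_2 = InvRound(s_1, k_4) = 0x4F0A
s_3 = InvRound(s_2, k_3) = 0xFA4F
s_4 = InvRound(s_3, k_2) = 0xC2FA
s_5 = InvRound(s_4, k_1) = 0x7EC2
s_6 = InvRound(s_5, k_0) = 0x737E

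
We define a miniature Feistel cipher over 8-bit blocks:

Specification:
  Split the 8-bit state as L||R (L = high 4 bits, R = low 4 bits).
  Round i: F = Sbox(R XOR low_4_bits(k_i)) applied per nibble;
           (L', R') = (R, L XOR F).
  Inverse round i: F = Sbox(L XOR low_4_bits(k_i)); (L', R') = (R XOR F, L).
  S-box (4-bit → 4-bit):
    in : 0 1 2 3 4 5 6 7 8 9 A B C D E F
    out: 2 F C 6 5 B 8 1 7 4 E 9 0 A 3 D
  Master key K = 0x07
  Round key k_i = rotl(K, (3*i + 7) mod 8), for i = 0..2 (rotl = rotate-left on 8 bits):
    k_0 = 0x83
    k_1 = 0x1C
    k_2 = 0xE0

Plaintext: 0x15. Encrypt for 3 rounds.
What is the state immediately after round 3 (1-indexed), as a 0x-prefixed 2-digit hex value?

s_0 = plaintext = 0x15
s_1 = Round(s_0, k_0) = 0x59
s_2 = Round(s_1, k_1) = 0x9E
s_3 = Round(s_2, k_2) = 0xEA

0xEA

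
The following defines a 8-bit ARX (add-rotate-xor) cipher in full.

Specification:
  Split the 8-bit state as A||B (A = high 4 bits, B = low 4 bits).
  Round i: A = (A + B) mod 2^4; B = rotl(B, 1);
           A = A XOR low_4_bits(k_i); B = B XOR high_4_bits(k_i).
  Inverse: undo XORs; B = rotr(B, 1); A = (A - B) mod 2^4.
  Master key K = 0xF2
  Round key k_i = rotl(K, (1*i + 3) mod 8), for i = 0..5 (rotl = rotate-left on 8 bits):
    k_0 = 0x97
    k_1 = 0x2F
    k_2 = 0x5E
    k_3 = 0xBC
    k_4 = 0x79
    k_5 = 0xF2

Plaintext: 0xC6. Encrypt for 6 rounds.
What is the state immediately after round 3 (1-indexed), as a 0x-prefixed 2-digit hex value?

s_0 = plaintext = 0xC6
s_1 = Round(s_0, k_0) = 0x55
s_2 = Round(s_1, k_1) = 0x58
s_3 = Round(s_2, k_2) = 0x34
s_4 = Round(s_3, k_3) = 0xB3
s_5 = Round(s_4, k_4) = 0x71
s_6 = Round(s_5, k_5) = 0xAD

0x34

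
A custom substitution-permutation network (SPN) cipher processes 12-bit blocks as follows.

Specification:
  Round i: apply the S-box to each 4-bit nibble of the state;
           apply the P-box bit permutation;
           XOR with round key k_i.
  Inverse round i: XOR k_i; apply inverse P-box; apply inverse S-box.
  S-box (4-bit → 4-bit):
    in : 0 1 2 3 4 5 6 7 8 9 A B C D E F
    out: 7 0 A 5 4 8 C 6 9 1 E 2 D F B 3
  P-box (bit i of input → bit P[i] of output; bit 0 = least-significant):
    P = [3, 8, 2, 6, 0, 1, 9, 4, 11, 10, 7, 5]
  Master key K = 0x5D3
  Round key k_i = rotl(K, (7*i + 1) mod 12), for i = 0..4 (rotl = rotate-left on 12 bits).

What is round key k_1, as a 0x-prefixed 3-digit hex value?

0x35D

K = 0x5D3
k_0 = rotl(K, (7*0+1) mod 12) = rotl(K, 1) = 0xBA6
k_1 = rotl(K, (7*1+1) mod 12) = rotl(K, 8) = 0x35D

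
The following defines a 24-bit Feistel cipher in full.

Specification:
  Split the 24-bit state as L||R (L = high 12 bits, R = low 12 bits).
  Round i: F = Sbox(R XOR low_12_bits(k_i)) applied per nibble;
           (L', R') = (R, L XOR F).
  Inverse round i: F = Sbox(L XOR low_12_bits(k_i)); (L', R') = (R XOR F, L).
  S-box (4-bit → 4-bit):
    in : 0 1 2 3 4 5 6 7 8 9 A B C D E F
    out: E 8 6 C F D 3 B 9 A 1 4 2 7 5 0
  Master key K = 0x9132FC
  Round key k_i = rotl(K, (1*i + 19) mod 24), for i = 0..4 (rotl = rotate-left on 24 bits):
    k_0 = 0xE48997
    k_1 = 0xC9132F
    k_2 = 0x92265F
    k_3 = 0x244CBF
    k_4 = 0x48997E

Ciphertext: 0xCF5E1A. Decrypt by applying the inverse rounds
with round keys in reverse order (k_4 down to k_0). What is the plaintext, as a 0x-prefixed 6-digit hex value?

0x550496

s_0 = ciphertext = 0xCF5E1A
s_1 = InvRound(s_0, k_4) = 0x38ECF5
s_2 = InvRound(s_1, k_3) = 0xC3D38E
s_3 = InvRound(s_2, k_2) = 0x2B8C3D
s_4 = InvRound(s_3, k_1) = 0x4962B8
s_5 = InvRound(s_4, k_0) = 0x550496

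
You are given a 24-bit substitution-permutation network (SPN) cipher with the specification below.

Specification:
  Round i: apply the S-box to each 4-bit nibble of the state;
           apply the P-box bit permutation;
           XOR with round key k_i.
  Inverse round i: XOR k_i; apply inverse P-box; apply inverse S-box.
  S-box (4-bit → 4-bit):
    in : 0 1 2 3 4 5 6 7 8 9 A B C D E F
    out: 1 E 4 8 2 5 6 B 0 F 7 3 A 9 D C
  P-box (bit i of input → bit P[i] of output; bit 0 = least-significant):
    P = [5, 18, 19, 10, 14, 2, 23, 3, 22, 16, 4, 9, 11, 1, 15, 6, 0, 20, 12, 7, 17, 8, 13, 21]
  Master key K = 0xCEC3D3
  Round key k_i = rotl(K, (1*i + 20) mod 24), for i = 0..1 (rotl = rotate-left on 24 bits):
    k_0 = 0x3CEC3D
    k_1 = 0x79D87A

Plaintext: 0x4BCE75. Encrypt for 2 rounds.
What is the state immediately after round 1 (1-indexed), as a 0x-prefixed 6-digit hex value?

s_0 = plaintext = 0x4BCE75
s_1 = Round(s_0, k_0) = 0x64AF42
s_2 = Round(s_1, k_1) = 0x61736C

0x64AF42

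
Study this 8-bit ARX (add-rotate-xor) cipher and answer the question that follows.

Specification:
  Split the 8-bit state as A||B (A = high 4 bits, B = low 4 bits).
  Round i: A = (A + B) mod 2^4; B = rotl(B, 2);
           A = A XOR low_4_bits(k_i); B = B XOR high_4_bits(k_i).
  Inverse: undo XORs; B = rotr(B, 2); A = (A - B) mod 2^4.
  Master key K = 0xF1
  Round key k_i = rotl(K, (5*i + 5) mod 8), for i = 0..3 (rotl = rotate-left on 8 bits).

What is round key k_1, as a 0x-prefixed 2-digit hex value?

0xC7

K = 0xF1
k_0 = rotl(K, (5*0+5) mod 8) = rotl(K, 5) = 0x3E
k_1 = rotl(K, (5*1+5) mod 8) = rotl(K, 2) = 0xC7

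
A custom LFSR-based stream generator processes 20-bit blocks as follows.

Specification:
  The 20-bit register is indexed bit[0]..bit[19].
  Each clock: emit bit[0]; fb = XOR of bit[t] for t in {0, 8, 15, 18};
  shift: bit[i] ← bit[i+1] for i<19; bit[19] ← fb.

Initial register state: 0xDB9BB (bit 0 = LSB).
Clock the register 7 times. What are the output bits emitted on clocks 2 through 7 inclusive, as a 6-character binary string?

reg_0 = 0xDB9BB
clock 1: out=1, reg = 0x6DCDD
clock 2: out=1, reg = 0xB6E6E
clock 3: out=0, reg = 0x5B737
clock 4: out=1, reg = 0x2DB9B
clock 5: out=1, reg = 0x96DCD
clock 6: out=1, reg = 0x4B6E6
clock 7: out=0, reg = 0x25B73

101110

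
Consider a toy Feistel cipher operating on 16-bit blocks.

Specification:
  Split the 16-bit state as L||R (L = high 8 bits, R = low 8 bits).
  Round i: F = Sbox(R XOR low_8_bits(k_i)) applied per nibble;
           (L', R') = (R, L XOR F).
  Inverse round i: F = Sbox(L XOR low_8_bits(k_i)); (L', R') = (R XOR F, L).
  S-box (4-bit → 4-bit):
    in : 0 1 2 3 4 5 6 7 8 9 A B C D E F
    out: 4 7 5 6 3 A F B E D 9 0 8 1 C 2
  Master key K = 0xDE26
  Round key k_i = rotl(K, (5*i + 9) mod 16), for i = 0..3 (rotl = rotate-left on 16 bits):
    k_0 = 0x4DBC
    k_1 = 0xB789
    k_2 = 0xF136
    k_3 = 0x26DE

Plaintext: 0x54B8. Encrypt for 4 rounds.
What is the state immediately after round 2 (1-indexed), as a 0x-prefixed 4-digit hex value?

0x1764

s_0 = plaintext = 0x54B8
s_1 = Round(s_0, k_0) = 0xB817
s_2 = Round(s_1, k_1) = 0x1764
s_3 = Round(s_2, k_2) = 0x64B2
s_4 = Round(s_3, k_3) = 0xB29C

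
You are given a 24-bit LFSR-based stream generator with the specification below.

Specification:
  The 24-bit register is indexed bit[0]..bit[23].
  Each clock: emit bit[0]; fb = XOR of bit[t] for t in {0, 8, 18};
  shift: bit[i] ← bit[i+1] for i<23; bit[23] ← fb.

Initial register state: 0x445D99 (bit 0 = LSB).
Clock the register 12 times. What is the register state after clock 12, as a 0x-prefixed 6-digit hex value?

reg_0 = 0x445D99
clock 1: out=1, reg = 0xA22ECC
clock 2: out=0, reg = 0x511766
clock 3: out=0, reg = 0xA88BB3
clock 4: out=1, reg = 0x5445D9
clock 5: out=1, reg = 0xAA22EC
clock 6: out=0, reg = 0x551176
clock 7: out=0, reg = 0x2A88BB
clock 8: out=1, reg = 0x95445D
clock 9: out=1, reg = 0x4AA22E
clock 10: out=0, reg = 0x255117
clock 11: out=1, reg = 0x92A88B
clock 12: out=1, reg = 0xC95445

0xC95445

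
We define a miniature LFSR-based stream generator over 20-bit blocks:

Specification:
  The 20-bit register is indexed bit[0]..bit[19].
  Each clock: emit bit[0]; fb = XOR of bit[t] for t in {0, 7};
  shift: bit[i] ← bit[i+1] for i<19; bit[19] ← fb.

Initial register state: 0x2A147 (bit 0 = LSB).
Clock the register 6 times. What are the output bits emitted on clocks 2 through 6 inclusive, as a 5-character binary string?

reg_0 = 0x2A147
clock 1: out=1, reg = 0x950A3
clock 2: out=1, reg = 0x4A851
clock 3: out=1, reg = 0xA5428
clock 4: out=0, reg = 0x52A14
clock 5: out=0, reg = 0x2950A
clock 6: out=0, reg = 0x14A85

11000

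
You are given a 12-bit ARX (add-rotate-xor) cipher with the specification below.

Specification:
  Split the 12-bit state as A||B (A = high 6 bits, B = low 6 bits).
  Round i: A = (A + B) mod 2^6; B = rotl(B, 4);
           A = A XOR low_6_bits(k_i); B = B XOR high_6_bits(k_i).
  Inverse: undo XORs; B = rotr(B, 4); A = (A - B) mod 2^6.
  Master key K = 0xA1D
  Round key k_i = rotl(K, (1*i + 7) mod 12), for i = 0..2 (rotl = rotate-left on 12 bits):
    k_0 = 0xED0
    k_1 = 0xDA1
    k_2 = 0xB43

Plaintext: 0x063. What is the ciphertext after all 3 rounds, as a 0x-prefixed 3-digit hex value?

0x7CC

s_0 = plaintext = 0x063
s_1 = Round(s_0, k_0) = 0xD03
s_2 = Round(s_1, k_1) = 0x586
s_3 = Round(s_2, k_2) = 0x7CC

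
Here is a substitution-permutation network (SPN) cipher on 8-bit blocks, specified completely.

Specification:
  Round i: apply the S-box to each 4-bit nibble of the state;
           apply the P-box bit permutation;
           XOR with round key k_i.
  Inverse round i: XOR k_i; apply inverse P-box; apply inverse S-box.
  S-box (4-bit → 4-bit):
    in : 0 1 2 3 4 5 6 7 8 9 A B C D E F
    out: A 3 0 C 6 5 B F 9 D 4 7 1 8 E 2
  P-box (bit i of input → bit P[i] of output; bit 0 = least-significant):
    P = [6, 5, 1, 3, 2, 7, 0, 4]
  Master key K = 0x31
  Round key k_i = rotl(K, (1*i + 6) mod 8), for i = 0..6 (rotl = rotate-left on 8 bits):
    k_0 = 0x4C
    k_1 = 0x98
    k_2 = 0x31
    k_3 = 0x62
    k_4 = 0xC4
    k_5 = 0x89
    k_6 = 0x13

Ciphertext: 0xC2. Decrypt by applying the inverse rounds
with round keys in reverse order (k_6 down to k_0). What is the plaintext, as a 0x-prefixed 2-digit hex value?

0x40

s_0 = ciphertext = 0xC2
s_1 = InvRound(s_0, k_6) = 0xEC
s_2 = InvRound(s_1, k_5) = 0x51
s_3 = InvRound(s_2, k_4) = 0x72
s_4 = InvRound(s_3, k_3) = 0xD2
s_5 = InvRound(s_4, k_2) = 0x4B
s_6 = InvRound(s_5, k_1) = 0xE5
s_7 = InvRound(s_6, k_0) = 0x40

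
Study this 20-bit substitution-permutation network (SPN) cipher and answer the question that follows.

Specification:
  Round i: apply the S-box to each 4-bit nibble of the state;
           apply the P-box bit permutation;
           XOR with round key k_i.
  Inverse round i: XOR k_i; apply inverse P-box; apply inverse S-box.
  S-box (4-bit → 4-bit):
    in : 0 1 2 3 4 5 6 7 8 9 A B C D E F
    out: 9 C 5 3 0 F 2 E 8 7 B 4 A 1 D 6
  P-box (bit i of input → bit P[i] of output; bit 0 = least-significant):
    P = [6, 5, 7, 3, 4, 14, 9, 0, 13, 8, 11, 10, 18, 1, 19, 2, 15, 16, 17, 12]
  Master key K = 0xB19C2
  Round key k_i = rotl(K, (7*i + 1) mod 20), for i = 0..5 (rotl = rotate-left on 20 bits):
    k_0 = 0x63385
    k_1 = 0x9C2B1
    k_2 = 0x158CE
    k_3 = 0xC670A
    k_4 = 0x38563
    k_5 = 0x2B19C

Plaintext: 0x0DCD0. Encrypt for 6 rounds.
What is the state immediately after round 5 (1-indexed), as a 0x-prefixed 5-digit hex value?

0x6E59C

s_0 = plaintext = 0x0DCD0
s_1 = Round(s_0, k_0) = 0x2A6DD
s_2 = Round(s_1, k_1) = 0xF43E7
s_3 = Round(s_2, k_2) = 0x27B77
s_4 = Round(s_3, k_3) = 0x6ADA5
s_5 = Round(s_4, k_4) = 0x6E59C
s_6 = Round(s_5, k_5) = 0xFDEA0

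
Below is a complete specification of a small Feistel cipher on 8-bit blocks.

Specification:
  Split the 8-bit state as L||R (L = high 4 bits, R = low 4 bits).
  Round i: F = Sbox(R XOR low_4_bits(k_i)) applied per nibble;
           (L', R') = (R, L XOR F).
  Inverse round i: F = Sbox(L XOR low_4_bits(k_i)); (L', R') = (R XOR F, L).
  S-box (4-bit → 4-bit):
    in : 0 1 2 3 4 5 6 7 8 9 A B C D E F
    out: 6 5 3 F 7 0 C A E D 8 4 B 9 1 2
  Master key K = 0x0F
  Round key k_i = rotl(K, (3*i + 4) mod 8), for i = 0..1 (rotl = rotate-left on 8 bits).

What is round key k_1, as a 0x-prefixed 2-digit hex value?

0x87

K = 0x0F
k_0 = rotl(K, (3*0+4) mod 8) = rotl(K, 4) = 0xF0
k_1 = rotl(K, (3*1+4) mod 8) = rotl(K, 7) = 0x87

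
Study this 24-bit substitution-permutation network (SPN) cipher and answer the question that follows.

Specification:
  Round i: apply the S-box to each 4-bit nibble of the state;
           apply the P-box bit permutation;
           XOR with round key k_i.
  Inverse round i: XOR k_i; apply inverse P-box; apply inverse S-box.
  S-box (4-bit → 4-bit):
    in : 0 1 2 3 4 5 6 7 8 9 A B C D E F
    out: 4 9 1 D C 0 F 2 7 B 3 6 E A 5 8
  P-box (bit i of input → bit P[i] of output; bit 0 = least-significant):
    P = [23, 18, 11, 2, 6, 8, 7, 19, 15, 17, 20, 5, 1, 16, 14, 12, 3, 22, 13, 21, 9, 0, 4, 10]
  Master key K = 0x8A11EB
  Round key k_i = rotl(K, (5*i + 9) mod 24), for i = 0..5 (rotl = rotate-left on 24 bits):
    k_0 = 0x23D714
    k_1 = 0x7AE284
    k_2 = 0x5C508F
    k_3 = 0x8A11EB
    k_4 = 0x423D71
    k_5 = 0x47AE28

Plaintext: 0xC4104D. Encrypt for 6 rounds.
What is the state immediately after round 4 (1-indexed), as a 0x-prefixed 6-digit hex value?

0xEA3EE6

s_0 = plaintext = 0xC4104D
s_1 = Round(s_0, k_0) = 0x1FE383
s_2 = Round(s_1, k_1) = 0xCA2D62
s_3 = Round(s_2, k_2) = 0x965574
s_4 = Round(s_3, k_3) = 0xEA3EE6
s_5 = Round(s_4, k_4) = 0x96E7AF
s_6 = Round(s_5, k_5) = 0x25C967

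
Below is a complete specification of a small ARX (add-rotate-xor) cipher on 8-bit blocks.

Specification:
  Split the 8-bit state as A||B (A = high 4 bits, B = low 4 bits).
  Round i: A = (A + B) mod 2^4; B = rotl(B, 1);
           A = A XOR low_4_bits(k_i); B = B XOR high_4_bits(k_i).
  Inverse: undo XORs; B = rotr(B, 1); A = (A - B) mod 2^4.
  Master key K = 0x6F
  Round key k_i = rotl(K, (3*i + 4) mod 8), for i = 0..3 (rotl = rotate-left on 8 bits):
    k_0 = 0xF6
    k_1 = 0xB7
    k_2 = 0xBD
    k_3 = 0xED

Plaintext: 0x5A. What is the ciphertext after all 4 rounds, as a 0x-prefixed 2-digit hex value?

0x82

s_0 = plaintext = 0x5A
s_1 = Round(s_0, k_0) = 0x9A
s_2 = Round(s_1, k_1) = 0x4E
s_3 = Round(s_2, k_2) = 0xF6
s_4 = Round(s_3, k_3) = 0x82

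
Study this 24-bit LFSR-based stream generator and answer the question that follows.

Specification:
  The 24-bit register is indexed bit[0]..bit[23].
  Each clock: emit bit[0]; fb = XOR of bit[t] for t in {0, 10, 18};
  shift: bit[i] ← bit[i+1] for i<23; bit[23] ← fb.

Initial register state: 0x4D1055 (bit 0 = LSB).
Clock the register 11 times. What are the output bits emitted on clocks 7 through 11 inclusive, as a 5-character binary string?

reg_0 = 0x4D1055
clock 1: out=1, reg = 0x26882A
clock 2: out=0, reg = 0x934415
clock 3: out=1, reg = 0x49A20A
clock 4: out=0, reg = 0x24D105
clock 5: out=1, reg = 0x126882
clock 6: out=0, reg = 0x093441
clock 7: out=1, reg = 0x049A20
clock 8: out=0, reg = 0x824D10
clock 9: out=0, reg = 0xC12688
clock 10: out=0, reg = 0xE09344
clock 11: out=0, reg = 0x7049A2

10000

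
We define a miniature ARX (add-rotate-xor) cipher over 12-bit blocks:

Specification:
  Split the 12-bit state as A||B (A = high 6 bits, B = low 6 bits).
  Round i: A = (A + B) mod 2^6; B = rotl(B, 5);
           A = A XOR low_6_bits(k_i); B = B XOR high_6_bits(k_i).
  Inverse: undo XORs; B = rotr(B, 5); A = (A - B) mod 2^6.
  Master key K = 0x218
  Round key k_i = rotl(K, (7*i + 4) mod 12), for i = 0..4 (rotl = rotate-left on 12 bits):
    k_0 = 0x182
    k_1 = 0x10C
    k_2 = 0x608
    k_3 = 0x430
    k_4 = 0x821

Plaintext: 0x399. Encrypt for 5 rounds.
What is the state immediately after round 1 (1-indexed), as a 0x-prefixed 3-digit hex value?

s_0 = plaintext = 0x399
s_1 = Round(s_0, k_0) = 0x96A
s_2 = Round(s_1, k_1) = 0x0D1
s_3 = Round(s_2, k_2) = 0x730
s_4 = Round(s_3, k_3) = 0xF08
s_5 = Round(s_4, k_4) = 0x964

0x96A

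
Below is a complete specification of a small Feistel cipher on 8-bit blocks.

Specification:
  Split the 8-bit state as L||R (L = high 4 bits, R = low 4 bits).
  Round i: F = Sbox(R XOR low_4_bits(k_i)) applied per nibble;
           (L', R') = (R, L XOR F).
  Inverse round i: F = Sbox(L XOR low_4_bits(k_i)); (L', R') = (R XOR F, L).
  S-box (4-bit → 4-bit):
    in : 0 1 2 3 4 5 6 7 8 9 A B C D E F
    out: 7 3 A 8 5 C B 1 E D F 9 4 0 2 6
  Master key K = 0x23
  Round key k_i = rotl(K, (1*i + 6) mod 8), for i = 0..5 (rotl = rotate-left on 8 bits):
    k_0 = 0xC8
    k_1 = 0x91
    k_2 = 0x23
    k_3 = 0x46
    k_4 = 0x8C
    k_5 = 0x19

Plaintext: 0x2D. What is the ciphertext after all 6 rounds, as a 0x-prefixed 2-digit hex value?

0x40

s_0 = plaintext = 0x2D
s_1 = Round(s_0, k_0) = 0xDE
s_2 = Round(s_1, k_1) = 0xEB
s_3 = Round(s_2, k_2) = 0xB0
s_4 = Round(s_3, k_3) = 0x00
s_5 = Round(s_4, k_4) = 0x04
s_6 = Round(s_5, k_5) = 0x40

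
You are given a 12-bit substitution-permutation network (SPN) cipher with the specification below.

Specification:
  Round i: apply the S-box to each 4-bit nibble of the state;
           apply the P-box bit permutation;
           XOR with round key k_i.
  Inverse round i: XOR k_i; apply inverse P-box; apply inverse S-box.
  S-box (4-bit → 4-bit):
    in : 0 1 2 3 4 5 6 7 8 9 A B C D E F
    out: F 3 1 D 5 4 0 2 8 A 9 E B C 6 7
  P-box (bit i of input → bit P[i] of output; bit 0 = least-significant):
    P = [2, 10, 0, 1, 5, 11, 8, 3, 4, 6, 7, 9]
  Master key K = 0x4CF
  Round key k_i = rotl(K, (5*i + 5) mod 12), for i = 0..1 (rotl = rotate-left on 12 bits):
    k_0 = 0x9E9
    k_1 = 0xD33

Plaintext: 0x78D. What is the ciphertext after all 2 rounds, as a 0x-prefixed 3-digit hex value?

0xF5F

s_0 = plaintext = 0x78D
s_1 = Round(s_0, k_0) = 0x9A2
s_2 = Round(s_1, k_1) = 0xF5F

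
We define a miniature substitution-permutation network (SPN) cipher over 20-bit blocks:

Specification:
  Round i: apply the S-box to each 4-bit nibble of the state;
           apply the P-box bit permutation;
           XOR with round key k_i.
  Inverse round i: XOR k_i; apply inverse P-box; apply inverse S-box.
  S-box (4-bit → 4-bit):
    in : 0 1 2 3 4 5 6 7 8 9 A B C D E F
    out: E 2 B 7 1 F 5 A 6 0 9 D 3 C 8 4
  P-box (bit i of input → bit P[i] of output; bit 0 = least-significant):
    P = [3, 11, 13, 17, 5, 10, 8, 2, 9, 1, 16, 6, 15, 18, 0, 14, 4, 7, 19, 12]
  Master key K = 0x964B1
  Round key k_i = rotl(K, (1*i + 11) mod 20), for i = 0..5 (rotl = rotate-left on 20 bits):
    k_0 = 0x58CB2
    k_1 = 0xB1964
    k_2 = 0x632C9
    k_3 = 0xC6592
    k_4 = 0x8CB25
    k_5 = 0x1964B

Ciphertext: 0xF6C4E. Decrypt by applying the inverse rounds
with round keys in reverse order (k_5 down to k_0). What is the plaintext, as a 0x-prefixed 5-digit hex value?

0xE387D

s_0 = ciphertext = 0xF6C4E
s_1 = InvRound(s_0, k_5) = 0xD54E0
s_2 = InvRound(s_1, k_4) = 0x73B01
s_3 = InvRound(s_2, k_3) = 0x5D317
s_4 = InvRound(s_3, k_2) = 0xCA0DB
s_5 = InvRound(s_4, k_1) = 0x238B5
s_6 = InvRound(s_5, k_0) = 0xE387D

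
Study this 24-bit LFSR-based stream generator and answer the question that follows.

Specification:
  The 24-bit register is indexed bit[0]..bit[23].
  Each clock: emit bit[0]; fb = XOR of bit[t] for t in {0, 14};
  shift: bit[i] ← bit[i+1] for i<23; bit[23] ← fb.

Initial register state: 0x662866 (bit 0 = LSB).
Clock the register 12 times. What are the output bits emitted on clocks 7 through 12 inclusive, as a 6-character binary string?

reg_0 = 0x662866
clock 1: out=0, reg = 0x331433
clock 2: out=1, reg = 0x998A19
clock 3: out=1, reg = 0xCCC50C
clock 4: out=0, reg = 0xE66286
clock 5: out=0, reg = 0xF33143
clock 6: out=1, reg = 0xF998A1
clock 7: out=1, reg = 0xFCCC50
clock 8: out=0, reg = 0xFE6628
clock 9: out=0, reg = 0xFF3314
clock 10: out=0, reg = 0x7F998A
clock 11: out=0, reg = 0x3FCCC5
clock 12: out=1, reg = 0x1FE662

100001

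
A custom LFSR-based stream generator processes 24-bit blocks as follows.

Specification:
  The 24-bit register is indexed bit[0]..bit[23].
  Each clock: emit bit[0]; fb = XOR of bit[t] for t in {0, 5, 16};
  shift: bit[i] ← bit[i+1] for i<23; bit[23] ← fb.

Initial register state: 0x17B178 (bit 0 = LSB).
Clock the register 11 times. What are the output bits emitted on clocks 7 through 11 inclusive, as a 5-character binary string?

10100

reg_0 = 0x17B178
clock 1: out=0, reg = 0x0BD8BC
clock 2: out=0, reg = 0x05EC5E
clock 3: out=0, reg = 0x82F62F
clock 4: out=1, reg = 0x417B17
clock 5: out=1, reg = 0x20BD8B
clock 6: out=1, reg = 0x905EC5
clock 7: out=1, reg = 0xC82F62
clock 8: out=0, reg = 0xE417B1
clock 9: out=1, reg = 0x720BD8
clock 10: out=0, reg = 0x3905EC
clock 11: out=0, reg = 0x1C82F6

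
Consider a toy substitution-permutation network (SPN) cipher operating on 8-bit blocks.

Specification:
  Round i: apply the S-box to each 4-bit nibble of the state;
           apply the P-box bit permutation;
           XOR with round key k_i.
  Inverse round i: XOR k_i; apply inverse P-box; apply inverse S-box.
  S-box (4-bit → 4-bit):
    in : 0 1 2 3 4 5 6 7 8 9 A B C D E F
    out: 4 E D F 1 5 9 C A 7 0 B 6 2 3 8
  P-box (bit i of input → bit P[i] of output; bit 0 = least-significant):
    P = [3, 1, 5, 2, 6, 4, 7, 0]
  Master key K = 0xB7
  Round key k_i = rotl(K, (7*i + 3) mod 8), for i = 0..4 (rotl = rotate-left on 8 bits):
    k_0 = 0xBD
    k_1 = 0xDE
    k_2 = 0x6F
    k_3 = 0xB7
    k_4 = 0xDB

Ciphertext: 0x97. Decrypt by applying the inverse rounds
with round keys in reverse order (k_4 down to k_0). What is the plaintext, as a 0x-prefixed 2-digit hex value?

s_0 = ciphertext = 0x97
s_1 = InvRound(s_0, k_4) = 0x46
s_2 = InvRound(s_1, k_3) = 0x30
s_3 = InvRound(s_2, k_2) = 0xBB
s_4 = InvRound(s_3, k_1) = 0x67
s_5 = InvRound(s_4, k_0) = 0x9E

0x9E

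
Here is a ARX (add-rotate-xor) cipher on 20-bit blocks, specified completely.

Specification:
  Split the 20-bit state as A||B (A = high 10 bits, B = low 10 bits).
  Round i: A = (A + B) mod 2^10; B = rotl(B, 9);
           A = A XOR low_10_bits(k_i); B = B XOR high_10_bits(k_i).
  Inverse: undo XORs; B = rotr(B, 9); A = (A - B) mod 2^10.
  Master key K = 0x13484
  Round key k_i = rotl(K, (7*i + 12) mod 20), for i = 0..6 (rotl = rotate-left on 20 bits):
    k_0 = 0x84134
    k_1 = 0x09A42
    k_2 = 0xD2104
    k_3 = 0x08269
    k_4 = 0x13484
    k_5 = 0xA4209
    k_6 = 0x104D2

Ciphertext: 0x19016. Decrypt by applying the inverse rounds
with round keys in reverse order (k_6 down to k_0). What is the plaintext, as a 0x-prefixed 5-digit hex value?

0x2F6FE

s_0 = ciphertext = 0x19016
s_1 = InvRound(s_0, k_6) = 0x020AE
s_2 = InvRound(s_1, k_5) = 0x6107D
s_3 = InvRound(s_2, k_4) = 0x28060
s_4 = InvRound(s_3, k_3) = 0x92480
s_5 = InvRound(s_4, k_2) = 0xEF391
s_6 = InvRound(s_5, k_1) = 0xA3F6F
s_7 = InvRound(s_6, k_0) = 0x2F6FE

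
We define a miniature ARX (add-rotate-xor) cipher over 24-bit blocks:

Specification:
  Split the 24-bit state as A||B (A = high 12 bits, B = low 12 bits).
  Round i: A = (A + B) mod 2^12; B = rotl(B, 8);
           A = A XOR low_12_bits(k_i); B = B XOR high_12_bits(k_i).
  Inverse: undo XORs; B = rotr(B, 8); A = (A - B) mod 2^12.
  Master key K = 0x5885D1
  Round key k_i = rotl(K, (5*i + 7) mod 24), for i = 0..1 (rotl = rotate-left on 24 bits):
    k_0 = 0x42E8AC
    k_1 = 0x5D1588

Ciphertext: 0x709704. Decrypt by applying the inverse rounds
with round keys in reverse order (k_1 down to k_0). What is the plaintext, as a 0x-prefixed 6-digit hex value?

0x5BA7C9

s_0 = ciphertext = 0x709704
s_1 = InvRound(s_0, k_1) = 0x52FD52
s_2 = InvRound(s_1, k_0) = 0x5BA7C9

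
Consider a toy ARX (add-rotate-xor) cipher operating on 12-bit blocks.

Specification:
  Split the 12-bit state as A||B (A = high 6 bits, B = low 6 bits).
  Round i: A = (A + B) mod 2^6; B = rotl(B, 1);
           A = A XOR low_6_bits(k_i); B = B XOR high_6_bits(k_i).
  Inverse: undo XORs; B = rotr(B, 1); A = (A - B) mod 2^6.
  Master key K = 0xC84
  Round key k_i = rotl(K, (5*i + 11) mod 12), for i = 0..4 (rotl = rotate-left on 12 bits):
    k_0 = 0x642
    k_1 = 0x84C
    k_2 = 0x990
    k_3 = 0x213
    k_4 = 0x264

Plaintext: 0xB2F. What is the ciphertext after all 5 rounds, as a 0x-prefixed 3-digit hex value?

s_0 = plaintext = 0xB2F
s_1 = Round(s_0, k_0) = 0x646
s_2 = Round(s_1, k_1) = 0x4ED
s_3 = Round(s_2, k_2) = 0x43D
s_4 = Round(s_3, k_3) = 0x7B3
s_5 = Round(s_4, k_4) = 0xD6E

0xD6E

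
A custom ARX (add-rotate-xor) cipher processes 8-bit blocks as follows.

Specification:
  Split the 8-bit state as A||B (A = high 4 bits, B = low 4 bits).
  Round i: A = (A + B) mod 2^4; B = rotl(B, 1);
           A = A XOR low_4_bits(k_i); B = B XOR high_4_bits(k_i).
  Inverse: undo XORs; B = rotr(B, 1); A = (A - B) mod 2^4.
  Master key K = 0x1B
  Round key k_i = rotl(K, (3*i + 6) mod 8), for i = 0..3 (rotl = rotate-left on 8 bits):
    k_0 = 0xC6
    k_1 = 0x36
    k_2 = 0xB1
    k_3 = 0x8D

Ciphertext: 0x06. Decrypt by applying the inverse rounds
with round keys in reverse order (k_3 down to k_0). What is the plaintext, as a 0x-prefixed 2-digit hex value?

0x83

s_0 = ciphertext = 0x06
s_1 = InvRound(s_0, k_3) = 0x67
s_2 = InvRound(s_1, k_2) = 0x16
s_3 = InvRound(s_2, k_1) = 0xDA
s_4 = InvRound(s_3, k_0) = 0x83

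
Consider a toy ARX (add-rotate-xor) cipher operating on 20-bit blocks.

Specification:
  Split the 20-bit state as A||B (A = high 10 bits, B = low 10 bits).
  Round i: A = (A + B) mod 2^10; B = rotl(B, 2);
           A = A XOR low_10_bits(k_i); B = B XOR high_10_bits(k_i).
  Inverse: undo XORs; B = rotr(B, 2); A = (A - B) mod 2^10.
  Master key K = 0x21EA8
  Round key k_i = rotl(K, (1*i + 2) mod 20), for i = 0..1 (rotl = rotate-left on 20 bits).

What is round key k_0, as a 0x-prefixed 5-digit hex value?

0x87AA0

K = 0x21EA8
k_0 = rotl(K, (1*0+2) mod 20) = rotl(K, 2) = 0x87AA0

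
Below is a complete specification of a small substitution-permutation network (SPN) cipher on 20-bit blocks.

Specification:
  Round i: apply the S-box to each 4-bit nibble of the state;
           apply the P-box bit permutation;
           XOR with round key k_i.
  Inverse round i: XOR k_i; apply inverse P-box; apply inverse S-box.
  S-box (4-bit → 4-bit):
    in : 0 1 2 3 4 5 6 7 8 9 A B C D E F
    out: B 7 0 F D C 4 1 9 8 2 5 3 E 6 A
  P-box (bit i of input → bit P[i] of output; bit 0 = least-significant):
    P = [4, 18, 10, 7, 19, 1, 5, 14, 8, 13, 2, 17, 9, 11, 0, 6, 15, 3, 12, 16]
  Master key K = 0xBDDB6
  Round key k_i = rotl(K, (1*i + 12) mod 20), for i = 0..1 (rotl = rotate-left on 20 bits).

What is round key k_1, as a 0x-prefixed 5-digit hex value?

0x6D7BB

K = 0xBDDB6
k_0 = rotl(K, (1*0+12) mod 20) = rotl(K, 12) = 0xB6BDD
k_1 = rotl(K, (1*1+12) mod 20) = rotl(K, 13) = 0x6D7BB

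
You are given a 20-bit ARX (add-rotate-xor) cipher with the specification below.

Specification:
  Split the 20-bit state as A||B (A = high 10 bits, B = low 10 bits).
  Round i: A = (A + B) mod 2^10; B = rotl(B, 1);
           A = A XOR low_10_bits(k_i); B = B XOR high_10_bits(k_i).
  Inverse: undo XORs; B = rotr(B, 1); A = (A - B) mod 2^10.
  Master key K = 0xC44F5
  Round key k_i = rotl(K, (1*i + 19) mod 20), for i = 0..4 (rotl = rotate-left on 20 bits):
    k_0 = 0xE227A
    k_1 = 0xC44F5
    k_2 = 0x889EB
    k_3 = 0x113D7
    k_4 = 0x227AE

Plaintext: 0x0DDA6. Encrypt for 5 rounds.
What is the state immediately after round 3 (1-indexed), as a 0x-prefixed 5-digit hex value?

s_0 = plaintext = 0x0DDA6
s_1 = Round(s_0, k_0) = 0xE9CC4
s_2 = Round(s_1, k_1) = 0x27A99
s_3 = Round(s_2, k_2) = 0xB7311
s_4 = Round(s_3, k_3) = 0x8EA67
s_5 = Round(s_4, k_4) = 0xC3C46

0xB7311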